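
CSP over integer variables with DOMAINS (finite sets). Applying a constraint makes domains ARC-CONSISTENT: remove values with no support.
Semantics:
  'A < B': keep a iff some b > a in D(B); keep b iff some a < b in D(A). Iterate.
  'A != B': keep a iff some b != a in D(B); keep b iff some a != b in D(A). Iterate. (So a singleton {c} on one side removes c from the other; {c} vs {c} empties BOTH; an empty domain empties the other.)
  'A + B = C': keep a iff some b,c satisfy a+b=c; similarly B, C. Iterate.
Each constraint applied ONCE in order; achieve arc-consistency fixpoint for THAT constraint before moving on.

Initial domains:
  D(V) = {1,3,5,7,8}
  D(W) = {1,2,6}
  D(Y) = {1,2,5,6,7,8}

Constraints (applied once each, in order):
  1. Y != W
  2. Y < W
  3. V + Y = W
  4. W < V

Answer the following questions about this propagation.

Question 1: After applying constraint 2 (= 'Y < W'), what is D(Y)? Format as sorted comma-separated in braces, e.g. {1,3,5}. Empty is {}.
Answer: {1,2,5}

Derivation:
Constraint 1 (Y != W) on D(Y)={1,2,5,6,7,8} D(W)={1,2,6}: no change
Constraint 2 (Y < W) on D(Y)={1,2,5,6,7,8} D(W)={1,2,6}: Y {1,2,5,6,7,8}->{1,2,5}; W {1,2,6}->{2,6}
So after constraint 2: D(Y) = {1,2,5}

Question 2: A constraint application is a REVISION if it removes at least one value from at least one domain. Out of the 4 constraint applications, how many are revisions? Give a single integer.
Constraint 1 (Y != W) on D(Y)={1,2,5,6,7,8} D(W)={1,2,6}: no change => not a revision
Constraint 2 (Y < W) on D(Y)={1,2,5,6,7,8} D(W)={1,2,6}: Y {1,2,5,6,7,8}->{1,2,5}; W {1,2,6}->{2,6} => REVISION
Constraint 3 (V + Y = W) on D(V)={1,3,5,7,8} D(Y)={1,2,5} D(W)={2,6}: V {1,3,5,7,8}->{1,5}; Y {1,2,5}->{1,5} => REVISION
Constraint 4 (W < V) on D(W)={2,6} D(V)={1,5}: W {2,6}->{2}; V {1,5}->{5} => REVISION
Total revisions = 3

Answer: 3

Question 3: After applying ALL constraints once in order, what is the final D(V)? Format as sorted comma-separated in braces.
Constraint 1 (Y != W) on D(Y)={1,2,5,6,7,8} D(W)={1,2,6}: no change
Constraint 2 (Y < W) on D(Y)={1,2,5,6,7,8} D(W)={1,2,6}: Y {1,2,5,6,7,8}->{1,2,5}; W {1,2,6}->{2,6}
Constraint 3 (V + Y = W) on D(V)={1,3,5,7,8} D(Y)={1,2,5} D(W)={2,6}: V {1,3,5,7,8}->{1,5}; Y {1,2,5}->{1,5}
Constraint 4 (W < V) on D(W)={2,6} D(V)={1,5}: W {2,6}->{2}; V {1,5}->{5}
So after all 4 constraints: D(V) = {5}

Answer: {5}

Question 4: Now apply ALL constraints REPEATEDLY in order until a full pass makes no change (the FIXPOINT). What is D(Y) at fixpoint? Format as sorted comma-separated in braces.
Answer: {}

Derivation:
pass 0 (initial): D(Y)={1,2,5,6,7,8}
pass 1: V {1,3,5,7,8}->{5}; W {1,2,6}->{2}; Y {1,2,5,6,7,8}->{1,5}
pass 2: V {5}->{}; W {2}->{}; Y {1,5}->{}
pass 3: no change
Fixpoint after 3 passes: D(Y) = {}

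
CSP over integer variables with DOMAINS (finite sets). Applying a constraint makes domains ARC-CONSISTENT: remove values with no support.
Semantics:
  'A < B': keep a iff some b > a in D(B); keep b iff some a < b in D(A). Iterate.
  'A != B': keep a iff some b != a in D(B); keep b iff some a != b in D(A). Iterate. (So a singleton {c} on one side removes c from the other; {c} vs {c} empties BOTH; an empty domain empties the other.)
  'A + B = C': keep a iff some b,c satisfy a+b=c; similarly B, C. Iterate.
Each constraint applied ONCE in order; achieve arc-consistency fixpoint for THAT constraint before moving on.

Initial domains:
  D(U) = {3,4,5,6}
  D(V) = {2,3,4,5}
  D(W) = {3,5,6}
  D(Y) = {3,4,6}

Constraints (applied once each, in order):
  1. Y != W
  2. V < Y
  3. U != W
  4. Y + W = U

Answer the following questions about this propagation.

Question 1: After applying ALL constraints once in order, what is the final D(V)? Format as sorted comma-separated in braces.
Constraint 1 (Y != W) on D(Y)={3,4,6} D(W)={3,5,6}: no change
Constraint 2 (V < Y) on D(V)={2,3,4,5} D(Y)={3,4,6}: no change
Constraint 3 (U != W) on D(U)={3,4,5,6} D(W)={3,5,6}: no change
Constraint 4 (Y + W = U) on D(Y)={3,4,6} D(W)={3,5,6} D(U)={3,4,5,6}: Y {3,4,6}->{3}; W {3,5,6}->{3}; U {3,4,5,6}->{6}
So after all 4 constraints: D(V) = {2,3,4,5}

Answer: {2,3,4,5}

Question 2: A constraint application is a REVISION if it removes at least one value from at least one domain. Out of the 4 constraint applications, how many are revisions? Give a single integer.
Answer: 1

Derivation:
Constraint 1 (Y != W) on D(Y)={3,4,6} D(W)={3,5,6}: no change => not a revision
Constraint 2 (V < Y) on D(V)={2,3,4,5} D(Y)={3,4,6}: no change => not a revision
Constraint 3 (U != W) on D(U)={3,4,5,6} D(W)={3,5,6}: no change => not a revision
Constraint 4 (Y + W = U) on D(Y)={3,4,6} D(W)={3,5,6} D(U)={3,4,5,6}: Y {3,4,6}->{3}; W {3,5,6}->{3}; U {3,4,5,6}->{6} => REVISION
Total revisions = 1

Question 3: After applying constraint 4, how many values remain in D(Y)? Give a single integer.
Answer: 1

Derivation:
Constraint 1 (Y != W) on D(Y)={3,4,6} D(W)={3,5,6}: no change
Constraint 2 (V < Y) on D(V)={2,3,4,5} D(Y)={3,4,6}: no change
Constraint 3 (U != W) on D(U)={3,4,5,6} D(W)={3,5,6}: no change
Constraint 4 (Y + W = U) on D(Y)={3,4,6} D(W)={3,5,6} D(U)={3,4,5,6}: Y {3,4,6}->{3}; W {3,5,6}->{3}; U {3,4,5,6}->{6}
So after constraint 4: D(Y)={3}, size = 1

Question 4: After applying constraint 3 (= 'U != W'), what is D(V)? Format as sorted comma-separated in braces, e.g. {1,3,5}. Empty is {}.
Answer: {2,3,4,5}

Derivation:
Constraint 1 (Y != W) on D(Y)={3,4,6} D(W)={3,5,6}: no change
Constraint 2 (V < Y) on D(V)={2,3,4,5} D(Y)={3,4,6}: no change
Constraint 3 (U != W) on D(U)={3,4,5,6} D(W)={3,5,6}: no change
So after constraint 3: D(V) = {2,3,4,5}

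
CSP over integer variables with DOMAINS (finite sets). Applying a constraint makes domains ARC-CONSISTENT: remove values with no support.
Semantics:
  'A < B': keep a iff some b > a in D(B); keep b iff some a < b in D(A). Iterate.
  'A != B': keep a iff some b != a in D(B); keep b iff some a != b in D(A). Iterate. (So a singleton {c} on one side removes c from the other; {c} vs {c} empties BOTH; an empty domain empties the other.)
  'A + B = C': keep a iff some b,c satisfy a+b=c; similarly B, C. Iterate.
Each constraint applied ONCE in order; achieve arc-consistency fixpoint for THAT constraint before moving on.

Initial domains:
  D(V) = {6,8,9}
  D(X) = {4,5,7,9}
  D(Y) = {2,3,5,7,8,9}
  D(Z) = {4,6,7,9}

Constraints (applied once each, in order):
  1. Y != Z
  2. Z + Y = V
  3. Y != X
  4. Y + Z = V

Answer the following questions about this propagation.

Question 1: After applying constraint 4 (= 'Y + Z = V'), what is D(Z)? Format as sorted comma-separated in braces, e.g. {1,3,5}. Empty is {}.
Constraint 1 (Y != Z) on D(Y)={2,3,5,7,8,9} D(Z)={4,6,7,9}: no change
Constraint 2 (Z + Y = V) on D(Z)={4,6,7,9} D(Y)={2,3,5,7,8,9} D(V)={6,8,9}: Z {4,6,7,9}->{4,6,7}; Y {2,3,5,7,8,9}->{2,3,5}
Constraint 3 (Y != X) on D(Y)={2,3,5} D(X)={4,5,7,9}: no change
Constraint 4 (Y + Z = V) on D(Y)={2,3,5} D(Z)={4,6,7} D(V)={6,8,9}: no change
So after constraint 4: D(Z) = {4,6,7}

Answer: {4,6,7}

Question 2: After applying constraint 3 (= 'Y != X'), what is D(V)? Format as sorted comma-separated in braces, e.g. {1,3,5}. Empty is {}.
Answer: {6,8,9}

Derivation:
Constraint 1 (Y != Z) on D(Y)={2,3,5,7,8,9} D(Z)={4,6,7,9}: no change
Constraint 2 (Z + Y = V) on D(Z)={4,6,7,9} D(Y)={2,3,5,7,8,9} D(V)={6,8,9}: Z {4,6,7,9}->{4,6,7}; Y {2,3,5,7,8,9}->{2,3,5}
Constraint 3 (Y != X) on D(Y)={2,3,5} D(X)={4,5,7,9}: no change
So after constraint 3: D(V) = {6,8,9}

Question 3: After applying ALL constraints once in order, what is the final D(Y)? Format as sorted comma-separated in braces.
Answer: {2,3,5}

Derivation:
Constraint 1 (Y != Z) on D(Y)={2,3,5,7,8,9} D(Z)={4,6,7,9}: no change
Constraint 2 (Z + Y = V) on D(Z)={4,6,7,9} D(Y)={2,3,5,7,8,9} D(V)={6,8,9}: Z {4,6,7,9}->{4,6,7}; Y {2,3,5,7,8,9}->{2,3,5}
Constraint 3 (Y != X) on D(Y)={2,3,5} D(X)={4,5,7,9}: no change
Constraint 4 (Y + Z = V) on D(Y)={2,3,5} D(Z)={4,6,7} D(V)={6,8,9}: no change
So after all 4 constraints: D(Y) = {2,3,5}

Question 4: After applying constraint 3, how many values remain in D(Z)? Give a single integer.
Constraint 1 (Y != Z) on D(Y)={2,3,5,7,8,9} D(Z)={4,6,7,9}: no change
Constraint 2 (Z + Y = V) on D(Z)={4,6,7,9} D(Y)={2,3,5,7,8,9} D(V)={6,8,9}: Z {4,6,7,9}->{4,6,7}; Y {2,3,5,7,8,9}->{2,3,5}
Constraint 3 (Y != X) on D(Y)={2,3,5} D(X)={4,5,7,9}: no change
So after constraint 3: D(Z)={4,6,7}, size = 3

Answer: 3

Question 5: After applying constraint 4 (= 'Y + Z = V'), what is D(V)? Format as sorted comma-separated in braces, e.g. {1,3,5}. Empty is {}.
Answer: {6,8,9}

Derivation:
Constraint 1 (Y != Z) on D(Y)={2,3,5,7,8,9} D(Z)={4,6,7,9}: no change
Constraint 2 (Z + Y = V) on D(Z)={4,6,7,9} D(Y)={2,3,5,7,8,9} D(V)={6,8,9}: Z {4,6,7,9}->{4,6,7}; Y {2,3,5,7,8,9}->{2,3,5}
Constraint 3 (Y != X) on D(Y)={2,3,5} D(X)={4,5,7,9}: no change
Constraint 4 (Y + Z = V) on D(Y)={2,3,5} D(Z)={4,6,7} D(V)={6,8,9}: no change
So after constraint 4: D(V) = {6,8,9}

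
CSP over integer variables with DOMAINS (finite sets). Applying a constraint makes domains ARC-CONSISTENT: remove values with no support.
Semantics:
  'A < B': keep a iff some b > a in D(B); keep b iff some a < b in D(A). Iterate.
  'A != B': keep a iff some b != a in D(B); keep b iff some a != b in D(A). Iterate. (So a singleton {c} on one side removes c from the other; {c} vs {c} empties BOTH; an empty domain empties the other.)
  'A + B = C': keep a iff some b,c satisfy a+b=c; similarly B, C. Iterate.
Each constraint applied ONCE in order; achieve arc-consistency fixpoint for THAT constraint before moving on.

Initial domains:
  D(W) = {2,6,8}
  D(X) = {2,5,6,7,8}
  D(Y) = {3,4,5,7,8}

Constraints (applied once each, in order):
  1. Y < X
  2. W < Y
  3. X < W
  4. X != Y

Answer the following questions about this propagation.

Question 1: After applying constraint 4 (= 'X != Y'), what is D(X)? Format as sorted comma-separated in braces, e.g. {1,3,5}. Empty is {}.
Constraint 1 (Y < X) on D(Y)={3,4,5,7,8} D(X)={2,5,6,7,8}: Y {3,4,5,7,8}->{3,4,5,7}; X {2,5,6,7,8}->{5,6,7,8}
Constraint 2 (W < Y) on D(W)={2,6,8} D(Y)={3,4,5,7}: W {2,6,8}->{2,6}
Constraint 3 (X < W) on D(X)={5,6,7,8} D(W)={2,6}: X {5,6,7,8}->{5}; W {2,6}->{6}
Constraint 4 (X != Y) on D(X)={5} D(Y)={3,4,5,7}: Y {3,4,5,7}->{3,4,7}
So after constraint 4: D(X) = {5}

Answer: {5}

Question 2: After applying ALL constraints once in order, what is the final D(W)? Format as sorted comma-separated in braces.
Answer: {6}

Derivation:
Constraint 1 (Y < X) on D(Y)={3,4,5,7,8} D(X)={2,5,6,7,8}: Y {3,4,5,7,8}->{3,4,5,7}; X {2,5,6,7,8}->{5,6,7,8}
Constraint 2 (W < Y) on D(W)={2,6,8} D(Y)={3,4,5,7}: W {2,6,8}->{2,6}
Constraint 3 (X < W) on D(X)={5,6,7,8} D(W)={2,6}: X {5,6,7,8}->{5}; W {2,6}->{6}
Constraint 4 (X != Y) on D(X)={5} D(Y)={3,4,5,7}: Y {3,4,5,7}->{3,4,7}
So after all 4 constraints: D(W) = {6}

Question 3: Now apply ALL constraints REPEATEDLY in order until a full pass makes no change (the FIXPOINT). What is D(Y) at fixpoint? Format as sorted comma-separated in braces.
Answer: {}

Derivation:
pass 0 (initial): D(Y)={3,4,5,7,8}
pass 1: W {2,6,8}->{6}; X {2,5,6,7,8}->{5}; Y {3,4,5,7,8}->{3,4,7}
pass 2: W {6}->{}; X {5}->{}; Y {3,4,7}->{}
pass 3: no change
Fixpoint after 3 passes: D(Y) = {}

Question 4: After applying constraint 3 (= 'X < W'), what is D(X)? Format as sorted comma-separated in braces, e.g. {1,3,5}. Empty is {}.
Constraint 1 (Y < X) on D(Y)={3,4,5,7,8} D(X)={2,5,6,7,8}: Y {3,4,5,7,8}->{3,4,5,7}; X {2,5,6,7,8}->{5,6,7,8}
Constraint 2 (W < Y) on D(W)={2,6,8} D(Y)={3,4,5,7}: W {2,6,8}->{2,6}
Constraint 3 (X < W) on D(X)={5,6,7,8} D(W)={2,6}: X {5,6,7,8}->{5}; W {2,6}->{6}
So after constraint 3: D(X) = {5}

Answer: {5}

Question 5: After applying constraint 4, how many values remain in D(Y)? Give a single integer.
Constraint 1 (Y < X) on D(Y)={3,4,5,7,8} D(X)={2,5,6,7,8}: Y {3,4,5,7,8}->{3,4,5,7}; X {2,5,6,7,8}->{5,6,7,8}
Constraint 2 (W < Y) on D(W)={2,6,8} D(Y)={3,4,5,7}: W {2,6,8}->{2,6}
Constraint 3 (X < W) on D(X)={5,6,7,8} D(W)={2,6}: X {5,6,7,8}->{5}; W {2,6}->{6}
Constraint 4 (X != Y) on D(X)={5} D(Y)={3,4,5,7}: Y {3,4,5,7}->{3,4,7}
So after constraint 4: D(Y)={3,4,7}, size = 3

Answer: 3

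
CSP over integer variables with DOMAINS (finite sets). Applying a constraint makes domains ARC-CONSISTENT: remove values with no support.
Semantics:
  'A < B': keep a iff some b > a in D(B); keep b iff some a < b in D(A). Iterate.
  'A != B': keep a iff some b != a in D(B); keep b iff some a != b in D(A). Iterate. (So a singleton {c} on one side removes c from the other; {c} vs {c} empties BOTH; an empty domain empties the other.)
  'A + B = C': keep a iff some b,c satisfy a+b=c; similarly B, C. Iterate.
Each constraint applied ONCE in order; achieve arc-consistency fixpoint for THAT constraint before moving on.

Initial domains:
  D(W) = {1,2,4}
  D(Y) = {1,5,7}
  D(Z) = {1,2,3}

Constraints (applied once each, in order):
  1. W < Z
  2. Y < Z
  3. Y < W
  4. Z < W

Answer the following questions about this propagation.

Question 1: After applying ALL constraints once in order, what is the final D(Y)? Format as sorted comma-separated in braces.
Answer: {1}

Derivation:
Constraint 1 (W < Z) on D(W)={1,2,4} D(Z)={1,2,3}: W {1,2,4}->{1,2}; Z {1,2,3}->{2,3}
Constraint 2 (Y < Z) on D(Y)={1,5,7} D(Z)={2,3}: Y {1,5,7}->{1}
Constraint 3 (Y < W) on D(Y)={1} D(W)={1,2}: W {1,2}->{2}
Constraint 4 (Z < W) on D(Z)={2,3} D(W)={2}: Z {2,3}->{}; W {2}->{}
So after all 4 constraints: D(Y) = {1}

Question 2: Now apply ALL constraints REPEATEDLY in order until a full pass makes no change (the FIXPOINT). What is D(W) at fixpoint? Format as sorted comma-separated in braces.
Answer: {}

Derivation:
pass 0 (initial): D(W)={1,2,4}
pass 1: W {1,2,4}->{}; Y {1,5,7}->{1}; Z {1,2,3}->{}
pass 2: Y {1}->{}
pass 3: no change
Fixpoint after 3 passes: D(W) = {}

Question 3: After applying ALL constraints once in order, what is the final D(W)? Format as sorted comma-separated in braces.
Constraint 1 (W < Z) on D(W)={1,2,4} D(Z)={1,2,3}: W {1,2,4}->{1,2}; Z {1,2,3}->{2,3}
Constraint 2 (Y < Z) on D(Y)={1,5,7} D(Z)={2,3}: Y {1,5,7}->{1}
Constraint 3 (Y < W) on D(Y)={1} D(W)={1,2}: W {1,2}->{2}
Constraint 4 (Z < W) on D(Z)={2,3} D(W)={2}: Z {2,3}->{}; W {2}->{}
So after all 4 constraints: D(W) = {}

Answer: {}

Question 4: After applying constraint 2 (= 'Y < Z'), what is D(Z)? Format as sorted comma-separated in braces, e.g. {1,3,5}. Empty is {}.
Constraint 1 (W < Z) on D(W)={1,2,4} D(Z)={1,2,3}: W {1,2,4}->{1,2}; Z {1,2,3}->{2,3}
Constraint 2 (Y < Z) on D(Y)={1,5,7} D(Z)={2,3}: Y {1,5,7}->{1}
So after constraint 2: D(Z) = {2,3}

Answer: {2,3}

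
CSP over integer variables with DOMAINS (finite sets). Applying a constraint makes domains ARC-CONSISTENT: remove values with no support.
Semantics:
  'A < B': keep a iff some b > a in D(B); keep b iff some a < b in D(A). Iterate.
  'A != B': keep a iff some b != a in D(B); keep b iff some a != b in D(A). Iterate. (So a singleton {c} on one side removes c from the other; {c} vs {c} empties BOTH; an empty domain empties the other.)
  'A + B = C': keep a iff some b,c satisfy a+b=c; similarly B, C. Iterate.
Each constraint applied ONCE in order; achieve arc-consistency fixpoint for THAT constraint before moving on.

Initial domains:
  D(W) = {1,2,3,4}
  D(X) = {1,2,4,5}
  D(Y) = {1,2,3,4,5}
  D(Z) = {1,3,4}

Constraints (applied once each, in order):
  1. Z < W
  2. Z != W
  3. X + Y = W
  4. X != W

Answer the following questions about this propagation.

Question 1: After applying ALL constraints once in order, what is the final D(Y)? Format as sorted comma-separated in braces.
Constraint 1 (Z < W) on D(Z)={1,3,4} D(W)={1,2,3,4}: Z {1,3,4}->{1,3}; W {1,2,3,4}->{2,3,4}
Constraint 2 (Z != W) on D(Z)={1,3} D(W)={2,3,4}: no change
Constraint 3 (X + Y = W) on D(X)={1,2,4,5} D(Y)={1,2,3,4,5} D(W)={2,3,4}: X {1,2,4,5}->{1,2}; Y {1,2,3,4,5}->{1,2,3}
Constraint 4 (X != W) on D(X)={1,2} D(W)={2,3,4}: no change
So after all 4 constraints: D(Y) = {1,2,3}

Answer: {1,2,3}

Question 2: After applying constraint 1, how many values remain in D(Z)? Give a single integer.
Constraint 1 (Z < W) on D(Z)={1,3,4} D(W)={1,2,3,4}: Z {1,3,4}->{1,3}; W {1,2,3,4}->{2,3,4}
So after constraint 1: D(Z)={1,3}, size = 2

Answer: 2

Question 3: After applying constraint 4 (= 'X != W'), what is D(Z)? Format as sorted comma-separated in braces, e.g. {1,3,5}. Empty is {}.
Answer: {1,3}

Derivation:
Constraint 1 (Z < W) on D(Z)={1,3,4} D(W)={1,2,3,4}: Z {1,3,4}->{1,3}; W {1,2,3,4}->{2,3,4}
Constraint 2 (Z != W) on D(Z)={1,3} D(W)={2,3,4}: no change
Constraint 3 (X + Y = W) on D(X)={1,2,4,5} D(Y)={1,2,3,4,5} D(W)={2,3,4}: X {1,2,4,5}->{1,2}; Y {1,2,3,4,5}->{1,2,3}
Constraint 4 (X != W) on D(X)={1,2} D(W)={2,3,4}: no change
So after constraint 4: D(Z) = {1,3}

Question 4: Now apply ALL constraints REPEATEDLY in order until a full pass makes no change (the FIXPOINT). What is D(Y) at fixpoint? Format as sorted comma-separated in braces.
Answer: {1,2,3}

Derivation:
pass 0 (initial): D(Y)={1,2,3,4,5}
pass 1: W {1,2,3,4}->{2,3,4}; X {1,2,4,5}->{1,2}; Y {1,2,3,4,5}->{1,2,3}; Z {1,3,4}->{1,3}
pass 2: no change
Fixpoint after 2 passes: D(Y) = {1,2,3}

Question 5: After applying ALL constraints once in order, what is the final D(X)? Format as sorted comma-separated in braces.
Answer: {1,2}

Derivation:
Constraint 1 (Z < W) on D(Z)={1,3,4} D(W)={1,2,3,4}: Z {1,3,4}->{1,3}; W {1,2,3,4}->{2,3,4}
Constraint 2 (Z != W) on D(Z)={1,3} D(W)={2,3,4}: no change
Constraint 3 (X + Y = W) on D(X)={1,2,4,5} D(Y)={1,2,3,4,5} D(W)={2,3,4}: X {1,2,4,5}->{1,2}; Y {1,2,3,4,5}->{1,2,3}
Constraint 4 (X != W) on D(X)={1,2} D(W)={2,3,4}: no change
So after all 4 constraints: D(X) = {1,2}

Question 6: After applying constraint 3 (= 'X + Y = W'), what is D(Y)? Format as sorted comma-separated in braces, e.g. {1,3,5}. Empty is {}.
Answer: {1,2,3}

Derivation:
Constraint 1 (Z < W) on D(Z)={1,3,4} D(W)={1,2,3,4}: Z {1,3,4}->{1,3}; W {1,2,3,4}->{2,3,4}
Constraint 2 (Z != W) on D(Z)={1,3} D(W)={2,3,4}: no change
Constraint 3 (X + Y = W) on D(X)={1,2,4,5} D(Y)={1,2,3,4,5} D(W)={2,3,4}: X {1,2,4,5}->{1,2}; Y {1,2,3,4,5}->{1,2,3}
So after constraint 3: D(Y) = {1,2,3}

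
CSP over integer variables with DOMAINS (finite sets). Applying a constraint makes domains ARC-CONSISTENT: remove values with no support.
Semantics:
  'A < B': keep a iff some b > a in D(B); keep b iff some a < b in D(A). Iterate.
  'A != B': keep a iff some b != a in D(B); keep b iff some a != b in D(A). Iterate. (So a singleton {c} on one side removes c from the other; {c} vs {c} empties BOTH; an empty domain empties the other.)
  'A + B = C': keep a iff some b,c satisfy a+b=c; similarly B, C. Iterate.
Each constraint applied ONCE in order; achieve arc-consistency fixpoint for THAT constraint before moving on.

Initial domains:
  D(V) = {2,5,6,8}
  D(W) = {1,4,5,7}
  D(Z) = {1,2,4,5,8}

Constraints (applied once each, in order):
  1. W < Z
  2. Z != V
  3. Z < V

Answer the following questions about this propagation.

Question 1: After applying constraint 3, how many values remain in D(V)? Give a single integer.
Constraint 1 (W < Z) on D(W)={1,4,5,7} D(Z)={1,2,4,5,8}: Z {1,2,4,5,8}->{2,4,5,8}
Constraint 2 (Z != V) on D(Z)={2,4,5,8} D(V)={2,5,6,8}: no change
Constraint 3 (Z < V) on D(Z)={2,4,5,8} D(V)={2,5,6,8}: Z {2,4,5,8}->{2,4,5}; V {2,5,6,8}->{5,6,8}
So after constraint 3: D(V)={5,6,8}, size = 3

Answer: 3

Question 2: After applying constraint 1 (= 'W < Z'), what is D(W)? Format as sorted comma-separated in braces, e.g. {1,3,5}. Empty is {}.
Constraint 1 (W < Z) on D(W)={1,4,5,7} D(Z)={1,2,4,5,8}: Z {1,2,4,5,8}->{2,4,5,8}
So after constraint 1: D(W) = {1,4,5,7}

Answer: {1,4,5,7}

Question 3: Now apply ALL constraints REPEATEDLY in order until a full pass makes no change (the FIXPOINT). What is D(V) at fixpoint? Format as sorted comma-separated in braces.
Answer: {5,6,8}

Derivation:
pass 0 (initial): D(V)={2,5,6,8}
pass 1: V {2,5,6,8}->{5,6,8}; Z {1,2,4,5,8}->{2,4,5}
pass 2: W {1,4,5,7}->{1,4}
pass 3: no change
Fixpoint after 3 passes: D(V) = {5,6,8}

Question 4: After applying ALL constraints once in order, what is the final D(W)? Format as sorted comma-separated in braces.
Constraint 1 (W < Z) on D(W)={1,4,5,7} D(Z)={1,2,4,5,8}: Z {1,2,4,5,8}->{2,4,5,8}
Constraint 2 (Z != V) on D(Z)={2,4,5,8} D(V)={2,5,6,8}: no change
Constraint 3 (Z < V) on D(Z)={2,4,5,8} D(V)={2,5,6,8}: Z {2,4,5,8}->{2,4,5}; V {2,5,6,8}->{5,6,8}
So after all 3 constraints: D(W) = {1,4,5,7}

Answer: {1,4,5,7}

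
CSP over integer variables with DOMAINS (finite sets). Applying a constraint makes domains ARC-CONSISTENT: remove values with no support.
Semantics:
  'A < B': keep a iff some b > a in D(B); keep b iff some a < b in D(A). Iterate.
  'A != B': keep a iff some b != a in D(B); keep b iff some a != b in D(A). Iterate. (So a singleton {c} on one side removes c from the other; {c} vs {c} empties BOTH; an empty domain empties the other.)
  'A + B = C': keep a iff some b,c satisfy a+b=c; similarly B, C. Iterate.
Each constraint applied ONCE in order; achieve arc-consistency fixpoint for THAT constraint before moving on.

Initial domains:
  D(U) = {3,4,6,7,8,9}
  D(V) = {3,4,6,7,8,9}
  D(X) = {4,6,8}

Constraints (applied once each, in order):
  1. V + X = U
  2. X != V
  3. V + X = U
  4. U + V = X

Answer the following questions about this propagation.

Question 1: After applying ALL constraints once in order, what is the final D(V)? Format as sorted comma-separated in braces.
Answer: {}

Derivation:
Constraint 1 (V + X = U) on D(V)={3,4,6,7,8,9} D(X)={4,6,8} D(U)={3,4,6,7,8,9}: V {3,4,6,7,8,9}->{3,4}; X {4,6,8}->{4,6}; U {3,4,6,7,8,9}->{7,8,9}
Constraint 2 (X != V) on D(X)={4,6} D(V)={3,4}: no change
Constraint 3 (V + X = U) on D(V)={3,4} D(X)={4,6} D(U)={7,8,9}: no change
Constraint 4 (U + V = X) on D(U)={7,8,9} D(V)={3,4} D(X)={4,6}: U {7,8,9}->{}; V {3,4}->{}; X {4,6}->{}
So after all 4 constraints: D(V) = {}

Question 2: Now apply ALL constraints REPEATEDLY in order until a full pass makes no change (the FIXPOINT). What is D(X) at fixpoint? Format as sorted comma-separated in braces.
pass 0 (initial): D(X)={4,6,8}
pass 1: U {3,4,6,7,8,9}->{}; V {3,4,6,7,8,9}->{}; X {4,6,8}->{}
pass 2: no change
Fixpoint after 2 passes: D(X) = {}

Answer: {}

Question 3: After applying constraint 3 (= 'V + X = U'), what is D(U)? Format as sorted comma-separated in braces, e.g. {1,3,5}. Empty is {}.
Constraint 1 (V + X = U) on D(V)={3,4,6,7,8,9} D(X)={4,6,8} D(U)={3,4,6,7,8,9}: V {3,4,6,7,8,9}->{3,4}; X {4,6,8}->{4,6}; U {3,4,6,7,8,9}->{7,8,9}
Constraint 2 (X != V) on D(X)={4,6} D(V)={3,4}: no change
Constraint 3 (V + X = U) on D(V)={3,4} D(X)={4,6} D(U)={7,8,9}: no change
So after constraint 3: D(U) = {7,8,9}

Answer: {7,8,9}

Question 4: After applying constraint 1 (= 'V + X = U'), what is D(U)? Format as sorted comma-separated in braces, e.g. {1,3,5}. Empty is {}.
Constraint 1 (V + X = U) on D(V)={3,4,6,7,8,9} D(X)={4,6,8} D(U)={3,4,6,7,8,9}: V {3,4,6,7,8,9}->{3,4}; X {4,6,8}->{4,6}; U {3,4,6,7,8,9}->{7,8,9}
So after constraint 1: D(U) = {7,8,9}

Answer: {7,8,9}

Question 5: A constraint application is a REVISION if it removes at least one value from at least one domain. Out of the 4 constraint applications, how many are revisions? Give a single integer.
Answer: 2

Derivation:
Constraint 1 (V + X = U) on D(V)={3,4,6,7,8,9} D(X)={4,6,8} D(U)={3,4,6,7,8,9}: V {3,4,6,7,8,9}->{3,4}; X {4,6,8}->{4,6}; U {3,4,6,7,8,9}->{7,8,9} => REVISION
Constraint 2 (X != V) on D(X)={4,6} D(V)={3,4}: no change => not a revision
Constraint 3 (V + X = U) on D(V)={3,4} D(X)={4,6} D(U)={7,8,9}: no change => not a revision
Constraint 4 (U + V = X) on D(U)={7,8,9} D(V)={3,4} D(X)={4,6}: U {7,8,9}->{}; V {3,4}->{}; X {4,6}->{} => REVISION
Total revisions = 2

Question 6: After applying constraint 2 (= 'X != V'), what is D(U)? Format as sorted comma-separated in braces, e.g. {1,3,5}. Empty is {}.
Answer: {7,8,9}

Derivation:
Constraint 1 (V + X = U) on D(V)={3,4,6,7,8,9} D(X)={4,6,8} D(U)={3,4,6,7,8,9}: V {3,4,6,7,8,9}->{3,4}; X {4,6,8}->{4,6}; U {3,4,6,7,8,9}->{7,8,9}
Constraint 2 (X != V) on D(X)={4,6} D(V)={3,4}: no change
So after constraint 2: D(U) = {7,8,9}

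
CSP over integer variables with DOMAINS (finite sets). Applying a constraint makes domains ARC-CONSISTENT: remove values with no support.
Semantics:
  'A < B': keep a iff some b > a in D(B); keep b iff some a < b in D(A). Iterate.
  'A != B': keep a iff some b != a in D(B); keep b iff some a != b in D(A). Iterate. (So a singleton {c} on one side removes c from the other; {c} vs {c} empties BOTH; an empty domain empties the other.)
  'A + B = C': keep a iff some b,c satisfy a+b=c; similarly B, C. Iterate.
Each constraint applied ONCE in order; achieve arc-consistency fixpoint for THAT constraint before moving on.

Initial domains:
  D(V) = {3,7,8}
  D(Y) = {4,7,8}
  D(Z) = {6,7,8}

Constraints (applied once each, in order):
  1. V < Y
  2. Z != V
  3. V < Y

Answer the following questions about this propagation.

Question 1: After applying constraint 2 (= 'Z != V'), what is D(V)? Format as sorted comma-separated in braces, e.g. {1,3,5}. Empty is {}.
Answer: {3,7}

Derivation:
Constraint 1 (V < Y) on D(V)={3,7,8} D(Y)={4,7,8}: V {3,7,8}->{3,7}
Constraint 2 (Z != V) on D(Z)={6,7,8} D(V)={3,7}: no change
So after constraint 2: D(V) = {3,7}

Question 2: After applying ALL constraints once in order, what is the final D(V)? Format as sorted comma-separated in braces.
Constraint 1 (V < Y) on D(V)={3,7,8} D(Y)={4,7,8}: V {3,7,8}->{3,7}
Constraint 2 (Z != V) on D(Z)={6,7,8} D(V)={3,7}: no change
Constraint 3 (V < Y) on D(V)={3,7} D(Y)={4,7,8}: no change
So after all 3 constraints: D(V) = {3,7}

Answer: {3,7}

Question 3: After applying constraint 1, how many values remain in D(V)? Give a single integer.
Constraint 1 (V < Y) on D(V)={3,7,8} D(Y)={4,7,8}: V {3,7,8}->{3,7}
So after constraint 1: D(V)={3,7}, size = 2

Answer: 2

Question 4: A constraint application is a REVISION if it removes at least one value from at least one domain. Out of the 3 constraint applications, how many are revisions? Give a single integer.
Constraint 1 (V < Y) on D(V)={3,7,8} D(Y)={4,7,8}: V {3,7,8}->{3,7} => REVISION
Constraint 2 (Z != V) on D(Z)={6,7,8} D(V)={3,7}: no change => not a revision
Constraint 3 (V < Y) on D(V)={3,7} D(Y)={4,7,8}: no change => not a revision
Total revisions = 1

Answer: 1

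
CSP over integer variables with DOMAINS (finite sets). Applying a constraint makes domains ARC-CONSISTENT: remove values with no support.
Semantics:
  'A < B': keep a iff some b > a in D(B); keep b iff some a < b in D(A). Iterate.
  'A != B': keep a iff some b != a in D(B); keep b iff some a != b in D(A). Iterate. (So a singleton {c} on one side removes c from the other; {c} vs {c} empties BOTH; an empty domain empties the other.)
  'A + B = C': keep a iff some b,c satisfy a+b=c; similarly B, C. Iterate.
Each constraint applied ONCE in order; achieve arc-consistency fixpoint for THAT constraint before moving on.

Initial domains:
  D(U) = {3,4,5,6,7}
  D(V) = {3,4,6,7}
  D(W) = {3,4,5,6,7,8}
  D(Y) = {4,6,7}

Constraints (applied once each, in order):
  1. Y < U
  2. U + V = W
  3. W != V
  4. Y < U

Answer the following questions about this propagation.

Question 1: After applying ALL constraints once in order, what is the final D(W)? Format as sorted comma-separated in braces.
Answer: {8}

Derivation:
Constraint 1 (Y < U) on D(Y)={4,6,7} D(U)={3,4,5,6,7}: Y {4,6,7}->{4,6}; U {3,4,5,6,7}->{5,6,7}
Constraint 2 (U + V = W) on D(U)={5,6,7} D(V)={3,4,6,7} D(W)={3,4,5,6,7,8}: U {5,6,7}->{5}; V {3,4,6,7}->{3}; W {3,4,5,6,7,8}->{8}
Constraint 3 (W != V) on D(W)={8} D(V)={3}: no change
Constraint 4 (Y < U) on D(Y)={4,6} D(U)={5}: Y {4,6}->{4}
So after all 4 constraints: D(W) = {8}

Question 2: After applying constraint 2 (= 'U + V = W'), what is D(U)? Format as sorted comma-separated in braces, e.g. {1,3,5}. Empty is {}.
Constraint 1 (Y < U) on D(Y)={4,6,7} D(U)={3,4,5,6,7}: Y {4,6,7}->{4,6}; U {3,4,5,6,7}->{5,6,7}
Constraint 2 (U + V = W) on D(U)={5,6,7} D(V)={3,4,6,7} D(W)={3,4,5,6,7,8}: U {5,6,7}->{5}; V {3,4,6,7}->{3}; W {3,4,5,6,7,8}->{8}
So after constraint 2: D(U) = {5}

Answer: {5}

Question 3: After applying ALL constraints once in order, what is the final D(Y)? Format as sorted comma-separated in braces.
Answer: {4}

Derivation:
Constraint 1 (Y < U) on D(Y)={4,6,7} D(U)={3,4,5,6,7}: Y {4,6,7}->{4,6}; U {3,4,5,6,7}->{5,6,7}
Constraint 2 (U + V = W) on D(U)={5,6,7} D(V)={3,4,6,7} D(W)={3,4,5,6,7,8}: U {5,6,7}->{5}; V {3,4,6,7}->{3}; W {3,4,5,6,7,8}->{8}
Constraint 3 (W != V) on D(W)={8} D(V)={3}: no change
Constraint 4 (Y < U) on D(Y)={4,6} D(U)={5}: Y {4,6}->{4}
So after all 4 constraints: D(Y) = {4}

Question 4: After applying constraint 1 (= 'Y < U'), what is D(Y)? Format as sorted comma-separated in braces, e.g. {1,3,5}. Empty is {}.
Constraint 1 (Y < U) on D(Y)={4,6,7} D(U)={3,4,5,6,7}: Y {4,6,7}->{4,6}; U {3,4,5,6,7}->{5,6,7}
So after constraint 1: D(Y) = {4,6}

Answer: {4,6}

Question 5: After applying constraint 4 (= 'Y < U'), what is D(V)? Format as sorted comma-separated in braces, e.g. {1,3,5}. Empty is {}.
Constraint 1 (Y < U) on D(Y)={4,6,7} D(U)={3,4,5,6,7}: Y {4,6,7}->{4,6}; U {3,4,5,6,7}->{5,6,7}
Constraint 2 (U + V = W) on D(U)={5,6,7} D(V)={3,4,6,7} D(W)={3,4,5,6,7,8}: U {5,6,7}->{5}; V {3,4,6,7}->{3}; W {3,4,5,6,7,8}->{8}
Constraint 3 (W != V) on D(W)={8} D(V)={3}: no change
Constraint 4 (Y < U) on D(Y)={4,6} D(U)={5}: Y {4,6}->{4}
So after constraint 4: D(V) = {3}

Answer: {3}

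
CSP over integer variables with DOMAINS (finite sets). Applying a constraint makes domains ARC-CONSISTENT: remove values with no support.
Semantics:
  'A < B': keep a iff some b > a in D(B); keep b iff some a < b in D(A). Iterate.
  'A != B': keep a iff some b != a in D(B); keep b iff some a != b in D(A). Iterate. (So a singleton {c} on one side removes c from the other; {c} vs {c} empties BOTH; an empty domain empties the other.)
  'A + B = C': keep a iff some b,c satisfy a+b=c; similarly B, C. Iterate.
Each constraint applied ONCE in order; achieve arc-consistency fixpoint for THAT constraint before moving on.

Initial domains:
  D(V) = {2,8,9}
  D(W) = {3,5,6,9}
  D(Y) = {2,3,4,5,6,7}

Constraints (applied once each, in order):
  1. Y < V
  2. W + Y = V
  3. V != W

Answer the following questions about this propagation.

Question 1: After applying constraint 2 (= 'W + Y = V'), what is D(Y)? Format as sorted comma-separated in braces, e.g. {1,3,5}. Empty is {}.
Answer: {2,3,4,5,6}

Derivation:
Constraint 1 (Y < V) on D(Y)={2,3,4,5,6,7} D(V)={2,8,9}: V {2,8,9}->{8,9}
Constraint 2 (W + Y = V) on D(W)={3,5,6,9} D(Y)={2,3,4,5,6,7} D(V)={8,9}: W {3,5,6,9}->{3,5,6}; Y {2,3,4,5,6,7}->{2,3,4,5,6}
So after constraint 2: D(Y) = {2,3,4,5,6}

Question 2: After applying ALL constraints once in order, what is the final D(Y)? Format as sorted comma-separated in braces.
Constraint 1 (Y < V) on D(Y)={2,3,4,5,6,7} D(V)={2,8,9}: V {2,8,9}->{8,9}
Constraint 2 (W + Y = V) on D(W)={3,5,6,9} D(Y)={2,3,4,5,6,7} D(V)={8,9}: W {3,5,6,9}->{3,5,6}; Y {2,3,4,5,6,7}->{2,3,4,5,6}
Constraint 3 (V != W) on D(V)={8,9} D(W)={3,5,6}: no change
So after all 3 constraints: D(Y) = {2,3,4,5,6}

Answer: {2,3,4,5,6}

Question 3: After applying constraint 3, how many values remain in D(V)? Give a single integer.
Answer: 2

Derivation:
Constraint 1 (Y < V) on D(Y)={2,3,4,5,6,7} D(V)={2,8,9}: V {2,8,9}->{8,9}
Constraint 2 (W + Y = V) on D(W)={3,5,6,9} D(Y)={2,3,4,5,6,7} D(V)={8,9}: W {3,5,6,9}->{3,5,6}; Y {2,3,4,5,6,7}->{2,3,4,5,6}
Constraint 3 (V != W) on D(V)={8,9} D(W)={3,5,6}: no change
So after constraint 3: D(V)={8,9}, size = 2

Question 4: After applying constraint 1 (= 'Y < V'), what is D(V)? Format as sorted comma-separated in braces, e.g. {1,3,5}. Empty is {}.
Answer: {8,9}

Derivation:
Constraint 1 (Y < V) on D(Y)={2,3,4,5,6,7} D(V)={2,8,9}: V {2,8,9}->{8,9}
So after constraint 1: D(V) = {8,9}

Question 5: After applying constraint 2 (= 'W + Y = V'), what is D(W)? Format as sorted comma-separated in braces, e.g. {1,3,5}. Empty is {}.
Answer: {3,5,6}

Derivation:
Constraint 1 (Y < V) on D(Y)={2,3,4,5,6,7} D(V)={2,8,9}: V {2,8,9}->{8,9}
Constraint 2 (W + Y = V) on D(W)={3,5,6,9} D(Y)={2,3,4,5,6,7} D(V)={8,9}: W {3,5,6,9}->{3,5,6}; Y {2,3,4,5,6,7}->{2,3,4,5,6}
So after constraint 2: D(W) = {3,5,6}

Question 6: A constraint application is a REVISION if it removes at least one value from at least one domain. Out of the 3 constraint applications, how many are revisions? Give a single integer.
Constraint 1 (Y < V) on D(Y)={2,3,4,5,6,7} D(V)={2,8,9}: V {2,8,9}->{8,9} => REVISION
Constraint 2 (W + Y = V) on D(W)={3,5,6,9} D(Y)={2,3,4,5,6,7} D(V)={8,9}: W {3,5,6,9}->{3,5,6}; Y {2,3,4,5,6,7}->{2,3,4,5,6} => REVISION
Constraint 3 (V != W) on D(V)={8,9} D(W)={3,5,6}: no change => not a revision
Total revisions = 2

Answer: 2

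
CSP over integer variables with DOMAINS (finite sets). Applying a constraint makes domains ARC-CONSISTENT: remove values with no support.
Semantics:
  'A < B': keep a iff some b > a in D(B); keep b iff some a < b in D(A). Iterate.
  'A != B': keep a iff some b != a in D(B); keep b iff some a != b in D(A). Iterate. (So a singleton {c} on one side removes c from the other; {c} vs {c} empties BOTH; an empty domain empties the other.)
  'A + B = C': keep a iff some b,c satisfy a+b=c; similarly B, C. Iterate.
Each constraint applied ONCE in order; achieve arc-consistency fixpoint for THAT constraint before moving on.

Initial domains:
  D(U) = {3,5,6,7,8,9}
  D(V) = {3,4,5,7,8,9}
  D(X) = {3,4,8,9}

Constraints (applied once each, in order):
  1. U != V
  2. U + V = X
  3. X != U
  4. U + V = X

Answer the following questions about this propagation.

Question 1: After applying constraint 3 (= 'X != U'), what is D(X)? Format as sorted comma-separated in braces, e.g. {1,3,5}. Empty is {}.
Answer: {8,9}

Derivation:
Constraint 1 (U != V) on D(U)={3,5,6,7,8,9} D(V)={3,4,5,7,8,9}: no change
Constraint 2 (U + V = X) on D(U)={3,5,6,7,8,9} D(V)={3,4,5,7,8,9} D(X)={3,4,8,9}: U {3,5,6,7,8,9}->{3,5,6}; V {3,4,5,7,8,9}->{3,4,5}; X {3,4,8,9}->{8,9}
Constraint 3 (X != U) on D(X)={8,9} D(U)={3,5,6}: no change
So after constraint 3: D(X) = {8,9}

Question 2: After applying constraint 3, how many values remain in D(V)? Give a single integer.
Constraint 1 (U != V) on D(U)={3,5,6,7,8,9} D(V)={3,4,5,7,8,9}: no change
Constraint 2 (U + V = X) on D(U)={3,5,6,7,8,9} D(V)={3,4,5,7,8,9} D(X)={3,4,8,9}: U {3,5,6,7,8,9}->{3,5,6}; V {3,4,5,7,8,9}->{3,4,5}; X {3,4,8,9}->{8,9}
Constraint 3 (X != U) on D(X)={8,9} D(U)={3,5,6}: no change
So after constraint 3: D(V)={3,4,5}, size = 3

Answer: 3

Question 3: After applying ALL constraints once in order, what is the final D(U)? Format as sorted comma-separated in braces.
Answer: {3,5,6}

Derivation:
Constraint 1 (U != V) on D(U)={3,5,6,7,8,9} D(V)={3,4,5,7,8,9}: no change
Constraint 2 (U + V = X) on D(U)={3,5,6,7,8,9} D(V)={3,4,5,7,8,9} D(X)={3,4,8,9}: U {3,5,6,7,8,9}->{3,5,6}; V {3,4,5,7,8,9}->{3,4,5}; X {3,4,8,9}->{8,9}
Constraint 3 (X != U) on D(X)={8,9} D(U)={3,5,6}: no change
Constraint 4 (U + V = X) on D(U)={3,5,6} D(V)={3,4,5} D(X)={8,9}: no change
So after all 4 constraints: D(U) = {3,5,6}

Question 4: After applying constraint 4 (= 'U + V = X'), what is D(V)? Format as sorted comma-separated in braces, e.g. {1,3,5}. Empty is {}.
Answer: {3,4,5}

Derivation:
Constraint 1 (U != V) on D(U)={3,5,6,7,8,9} D(V)={3,4,5,7,8,9}: no change
Constraint 2 (U + V = X) on D(U)={3,5,6,7,8,9} D(V)={3,4,5,7,8,9} D(X)={3,4,8,9}: U {3,5,6,7,8,9}->{3,5,6}; V {3,4,5,7,8,9}->{3,4,5}; X {3,4,8,9}->{8,9}
Constraint 3 (X != U) on D(X)={8,9} D(U)={3,5,6}: no change
Constraint 4 (U + V = X) on D(U)={3,5,6} D(V)={3,4,5} D(X)={8,9}: no change
So after constraint 4: D(V) = {3,4,5}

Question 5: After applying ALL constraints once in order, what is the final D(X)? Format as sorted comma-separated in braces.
Constraint 1 (U != V) on D(U)={3,5,6,7,8,9} D(V)={3,4,5,7,8,9}: no change
Constraint 2 (U + V = X) on D(U)={3,5,6,7,8,9} D(V)={3,4,5,7,8,9} D(X)={3,4,8,9}: U {3,5,6,7,8,9}->{3,5,6}; V {3,4,5,7,8,9}->{3,4,5}; X {3,4,8,9}->{8,9}
Constraint 3 (X != U) on D(X)={8,9} D(U)={3,5,6}: no change
Constraint 4 (U + V = X) on D(U)={3,5,6} D(V)={3,4,5} D(X)={8,9}: no change
So after all 4 constraints: D(X) = {8,9}

Answer: {8,9}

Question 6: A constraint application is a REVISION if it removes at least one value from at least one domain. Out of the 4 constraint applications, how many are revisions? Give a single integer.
Answer: 1

Derivation:
Constraint 1 (U != V) on D(U)={3,5,6,7,8,9} D(V)={3,4,5,7,8,9}: no change => not a revision
Constraint 2 (U + V = X) on D(U)={3,5,6,7,8,9} D(V)={3,4,5,7,8,9} D(X)={3,4,8,9}: U {3,5,6,7,8,9}->{3,5,6}; V {3,4,5,7,8,9}->{3,4,5}; X {3,4,8,9}->{8,9} => REVISION
Constraint 3 (X != U) on D(X)={8,9} D(U)={3,5,6}: no change => not a revision
Constraint 4 (U + V = X) on D(U)={3,5,6} D(V)={3,4,5} D(X)={8,9}: no change => not a revision
Total revisions = 1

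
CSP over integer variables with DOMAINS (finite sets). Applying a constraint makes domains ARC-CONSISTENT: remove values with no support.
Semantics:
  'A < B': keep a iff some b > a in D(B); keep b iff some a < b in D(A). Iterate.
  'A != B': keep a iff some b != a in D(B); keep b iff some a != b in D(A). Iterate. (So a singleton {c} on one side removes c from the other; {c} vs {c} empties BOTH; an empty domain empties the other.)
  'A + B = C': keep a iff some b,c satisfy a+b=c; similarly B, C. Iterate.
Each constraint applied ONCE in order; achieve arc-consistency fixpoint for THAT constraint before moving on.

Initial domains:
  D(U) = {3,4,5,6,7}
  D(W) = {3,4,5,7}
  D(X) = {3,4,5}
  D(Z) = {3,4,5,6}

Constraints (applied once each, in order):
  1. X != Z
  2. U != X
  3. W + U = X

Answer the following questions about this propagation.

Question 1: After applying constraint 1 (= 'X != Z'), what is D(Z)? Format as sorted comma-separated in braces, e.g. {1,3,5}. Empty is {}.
Answer: {3,4,5,6}

Derivation:
Constraint 1 (X != Z) on D(X)={3,4,5} D(Z)={3,4,5,6}: no change
So after constraint 1: D(Z) = {3,4,5,6}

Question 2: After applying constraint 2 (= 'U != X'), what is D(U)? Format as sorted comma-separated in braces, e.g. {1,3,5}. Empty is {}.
Constraint 1 (X != Z) on D(X)={3,4,5} D(Z)={3,4,5,6}: no change
Constraint 2 (U != X) on D(U)={3,4,5,6,7} D(X)={3,4,5}: no change
So after constraint 2: D(U) = {3,4,5,6,7}

Answer: {3,4,5,6,7}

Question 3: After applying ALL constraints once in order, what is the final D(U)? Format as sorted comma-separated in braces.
Answer: {}

Derivation:
Constraint 1 (X != Z) on D(X)={3,4,5} D(Z)={3,4,5,6}: no change
Constraint 2 (U != X) on D(U)={3,4,5,6,7} D(X)={3,4,5}: no change
Constraint 3 (W + U = X) on D(W)={3,4,5,7} D(U)={3,4,5,6,7} D(X)={3,4,5}: W {3,4,5,7}->{}; U {3,4,5,6,7}->{}; X {3,4,5}->{}
So after all 3 constraints: D(U) = {}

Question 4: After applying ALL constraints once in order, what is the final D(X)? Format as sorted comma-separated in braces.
Answer: {}

Derivation:
Constraint 1 (X != Z) on D(X)={3,4,5} D(Z)={3,4,5,6}: no change
Constraint 2 (U != X) on D(U)={3,4,5,6,7} D(X)={3,4,5}: no change
Constraint 3 (W + U = X) on D(W)={3,4,5,7} D(U)={3,4,5,6,7} D(X)={3,4,5}: W {3,4,5,7}->{}; U {3,4,5,6,7}->{}; X {3,4,5}->{}
So after all 3 constraints: D(X) = {}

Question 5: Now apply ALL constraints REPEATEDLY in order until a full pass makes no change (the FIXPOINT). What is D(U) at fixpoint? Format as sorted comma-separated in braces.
Answer: {}

Derivation:
pass 0 (initial): D(U)={3,4,5,6,7}
pass 1: U {3,4,5,6,7}->{}; W {3,4,5,7}->{}; X {3,4,5}->{}
pass 2: Z {3,4,5,6}->{}
pass 3: no change
Fixpoint after 3 passes: D(U) = {}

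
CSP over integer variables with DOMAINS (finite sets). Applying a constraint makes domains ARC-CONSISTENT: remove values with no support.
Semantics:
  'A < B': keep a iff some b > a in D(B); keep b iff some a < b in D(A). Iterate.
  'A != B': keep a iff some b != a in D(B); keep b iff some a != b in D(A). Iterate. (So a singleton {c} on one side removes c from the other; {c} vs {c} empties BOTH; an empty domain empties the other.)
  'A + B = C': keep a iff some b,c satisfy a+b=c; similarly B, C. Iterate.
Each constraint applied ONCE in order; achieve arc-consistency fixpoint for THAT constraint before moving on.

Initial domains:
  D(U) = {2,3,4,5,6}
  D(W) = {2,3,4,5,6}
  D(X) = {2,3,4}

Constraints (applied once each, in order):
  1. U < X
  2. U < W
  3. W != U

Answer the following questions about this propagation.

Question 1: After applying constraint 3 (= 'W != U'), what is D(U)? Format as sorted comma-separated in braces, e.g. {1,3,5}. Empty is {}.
Answer: {2,3}

Derivation:
Constraint 1 (U < X) on D(U)={2,3,4,5,6} D(X)={2,3,4}: U {2,3,4,5,6}->{2,3}; X {2,3,4}->{3,4}
Constraint 2 (U < W) on D(U)={2,3} D(W)={2,3,4,5,6}: W {2,3,4,5,6}->{3,4,5,6}
Constraint 3 (W != U) on D(W)={3,4,5,6} D(U)={2,3}: no change
So after constraint 3: D(U) = {2,3}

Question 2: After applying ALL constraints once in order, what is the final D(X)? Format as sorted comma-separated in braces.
Constraint 1 (U < X) on D(U)={2,3,4,5,6} D(X)={2,3,4}: U {2,3,4,5,6}->{2,3}; X {2,3,4}->{3,4}
Constraint 2 (U < W) on D(U)={2,3} D(W)={2,3,4,5,6}: W {2,3,4,5,6}->{3,4,5,6}
Constraint 3 (W != U) on D(W)={3,4,5,6} D(U)={2,3}: no change
So after all 3 constraints: D(X) = {3,4}

Answer: {3,4}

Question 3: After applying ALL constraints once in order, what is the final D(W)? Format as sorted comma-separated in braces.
Constraint 1 (U < X) on D(U)={2,3,4,5,6} D(X)={2,3,4}: U {2,3,4,5,6}->{2,3}; X {2,3,4}->{3,4}
Constraint 2 (U < W) on D(U)={2,3} D(W)={2,3,4,5,6}: W {2,3,4,5,6}->{3,4,5,6}
Constraint 3 (W != U) on D(W)={3,4,5,6} D(U)={2,3}: no change
So after all 3 constraints: D(W) = {3,4,5,6}

Answer: {3,4,5,6}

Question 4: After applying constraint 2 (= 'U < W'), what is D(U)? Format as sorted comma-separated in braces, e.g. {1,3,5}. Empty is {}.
Constraint 1 (U < X) on D(U)={2,3,4,5,6} D(X)={2,3,4}: U {2,3,4,5,6}->{2,3}; X {2,3,4}->{3,4}
Constraint 2 (U < W) on D(U)={2,3} D(W)={2,3,4,5,6}: W {2,3,4,5,6}->{3,4,5,6}
So after constraint 2: D(U) = {2,3}

Answer: {2,3}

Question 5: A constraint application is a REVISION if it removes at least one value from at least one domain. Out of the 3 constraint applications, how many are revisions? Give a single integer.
Answer: 2

Derivation:
Constraint 1 (U < X) on D(U)={2,3,4,5,6} D(X)={2,3,4}: U {2,3,4,5,6}->{2,3}; X {2,3,4}->{3,4} => REVISION
Constraint 2 (U < W) on D(U)={2,3} D(W)={2,3,4,5,6}: W {2,3,4,5,6}->{3,4,5,6} => REVISION
Constraint 3 (W != U) on D(W)={3,4,5,6} D(U)={2,3}: no change => not a revision
Total revisions = 2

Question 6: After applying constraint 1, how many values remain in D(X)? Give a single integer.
Answer: 2

Derivation:
Constraint 1 (U < X) on D(U)={2,3,4,5,6} D(X)={2,3,4}: U {2,3,4,5,6}->{2,3}; X {2,3,4}->{3,4}
So after constraint 1: D(X)={3,4}, size = 2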